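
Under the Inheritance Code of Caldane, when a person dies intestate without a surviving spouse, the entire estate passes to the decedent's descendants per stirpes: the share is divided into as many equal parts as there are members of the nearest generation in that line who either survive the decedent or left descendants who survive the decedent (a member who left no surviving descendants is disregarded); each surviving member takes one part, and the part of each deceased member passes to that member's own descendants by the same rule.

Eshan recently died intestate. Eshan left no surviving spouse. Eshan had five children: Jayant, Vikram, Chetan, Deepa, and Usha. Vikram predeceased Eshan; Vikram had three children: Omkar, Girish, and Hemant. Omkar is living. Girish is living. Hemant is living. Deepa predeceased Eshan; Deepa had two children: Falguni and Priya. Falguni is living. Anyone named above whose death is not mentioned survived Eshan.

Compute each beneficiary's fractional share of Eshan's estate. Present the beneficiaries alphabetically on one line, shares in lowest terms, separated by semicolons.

Chetan 1/5; Falguni 1/10; Girish 1/15; Hemant 1/15; Jayant 1/5; Omkar 1/15; Priya 1/10; Usha 1/5

There is no surviving spouse, so the entire estate passes to Eshan's descendants per stirpes.
The estate is divided into 5 equal shares of 1/5 among Jayant, Vikram, Chetan, Deepa, Usha.
Jayant is living and takes 1/5.
Vikram predeceased; the 1/5 allotted to Vikram's branch passes to Vikram's issue by representation.
The 1/5 is divided into 3 equal shares of 1/15 among Omkar, Girish, Hemant.
Omkar is living and takes 1/15.
Girish is living and takes 1/15.
Hemant is living and takes 1/15.
Chetan is living and takes 1/5.
Deepa predeceased; the 1/5 allotted to Deepa's branch passes to Deepa's issue by representation.
The 1/5 is divided into 2 equal shares of 1/10 among Falguni, Priya.
Falguni is living and takes 1/10.
Priya is living and takes 1/10.
Usha is living and takes 1/5.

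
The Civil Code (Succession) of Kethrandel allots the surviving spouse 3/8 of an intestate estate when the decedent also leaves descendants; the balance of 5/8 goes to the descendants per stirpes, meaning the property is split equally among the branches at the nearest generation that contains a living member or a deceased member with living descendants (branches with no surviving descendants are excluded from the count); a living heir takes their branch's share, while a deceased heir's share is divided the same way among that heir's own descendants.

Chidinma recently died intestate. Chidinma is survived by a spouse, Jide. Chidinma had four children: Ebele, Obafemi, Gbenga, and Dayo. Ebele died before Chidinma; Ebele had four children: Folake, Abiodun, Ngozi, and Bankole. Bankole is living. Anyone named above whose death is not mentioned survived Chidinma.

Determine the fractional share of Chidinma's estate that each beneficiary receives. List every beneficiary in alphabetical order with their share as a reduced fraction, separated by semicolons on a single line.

Abiodun 5/128; Bankole 5/128; Dayo 5/32; Folake 5/128; Gbenga 5/32; Jide 3/8; Ngozi 5/128; Obafemi 5/32

Jide, as surviving spouse, takes 3/8.
The remaining 5/8 passes to Chidinma's descendants per stirpes.
The 5/8 is divided into 4 equal shares of 5/32 among Ebele, Obafemi, Gbenga, Dayo.
Ebele predeceased; the 5/32 allotted to Ebele's branch passes to Ebele's issue by representation.
The 5/32 is divided into 4 equal shares of 5/128 among Folake, Abiodun, Ngozi, Bankole.
Folake is living and takes 5/128.
Abiodun is living and takes 5/128.
Ngozi is living and takes 5/128.
Bankole is living and takes 5/128.
Obafemi is living and takes 5/32.
Gbenga is living and takes 5/32.
Dayo is living and takes 5/32.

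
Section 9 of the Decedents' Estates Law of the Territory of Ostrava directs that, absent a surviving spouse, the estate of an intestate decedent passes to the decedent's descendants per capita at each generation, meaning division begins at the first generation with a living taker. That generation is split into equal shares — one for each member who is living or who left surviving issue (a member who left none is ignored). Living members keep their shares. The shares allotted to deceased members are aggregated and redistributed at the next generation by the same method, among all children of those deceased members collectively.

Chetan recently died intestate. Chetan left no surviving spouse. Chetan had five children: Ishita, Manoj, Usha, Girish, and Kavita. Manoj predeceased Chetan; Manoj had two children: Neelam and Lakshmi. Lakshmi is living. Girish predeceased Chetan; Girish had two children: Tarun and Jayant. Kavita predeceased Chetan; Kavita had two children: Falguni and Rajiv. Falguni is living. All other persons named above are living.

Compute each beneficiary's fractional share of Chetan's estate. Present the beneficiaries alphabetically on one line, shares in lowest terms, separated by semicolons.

There is no surviving spouse, so the entire estate passes to Chetan's descendants per capita at each generation.
At generation 1 (Ishita, Manoj, Usha, Girish, Kavita) there are 5 shares of (1)/5 = 1/5 each.
Living: Ishita and Usha — each takes 1/5.
Deceased: Manoj, Girish, and Kavita. Their combined 3/5 is pooled and carried to generation 2.
At generation 2 (Neelam, Lakshmi, Tarun, Jayant, Falguni, Rajiv) there are 6 shares of (3/5)/6 = 1/10 each.
Living: Neelam, Lakshmi, Tarun, Jayant, Falguni, and Rajiv — each takes 1/10.

Falguni 1/10; Ishita 1/5; Jayant 1/10; Lakshmi 1/10; Neelam 1/10; Rajiv 1/10; Tarun 1/10; Usha 1/5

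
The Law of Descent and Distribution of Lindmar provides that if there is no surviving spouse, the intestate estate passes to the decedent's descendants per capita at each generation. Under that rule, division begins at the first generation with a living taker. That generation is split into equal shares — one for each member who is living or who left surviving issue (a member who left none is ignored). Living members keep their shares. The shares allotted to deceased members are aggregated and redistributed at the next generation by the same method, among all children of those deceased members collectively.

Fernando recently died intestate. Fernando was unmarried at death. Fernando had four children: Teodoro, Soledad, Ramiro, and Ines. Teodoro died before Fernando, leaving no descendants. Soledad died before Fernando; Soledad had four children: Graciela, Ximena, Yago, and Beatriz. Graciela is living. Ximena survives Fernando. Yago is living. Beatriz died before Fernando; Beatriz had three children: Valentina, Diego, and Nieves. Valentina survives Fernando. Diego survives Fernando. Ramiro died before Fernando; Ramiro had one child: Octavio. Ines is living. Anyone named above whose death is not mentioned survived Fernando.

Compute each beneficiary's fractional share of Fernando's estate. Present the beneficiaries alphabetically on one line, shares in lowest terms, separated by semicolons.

There is no surviving spouse, so the entire estate passes to Fernando's descendants per capita at each generation.
At generation 1 (Soledad, Ramiro, Ines) there are 3 shares of (1)/3 = 1/3 each.
Living: Ines — each takes 1/3.
Deceased: Soledad and Ramiro. Their combined 2/3 is pooled and carried to generation 2.
At generation 2 (Graciela, Ximena, Yago, Beatriz, Octavio) there are 5 shares of (2/3)/5 = 2/15 each.
Living: Graciela, Ximena, Yago, and Octavio — each takes 2/15.
Deceased: Beatriz. That 2/15 share is carried to generation 3.
At generation 3 (Valentina, Diego, Nieves) there are 3 shares of (2/15)/3 = 2/45 each.
Living: Valentina, Diego, and Nieves — each takes 2/45.

Diego 2/45; Graciela 2/15; Ines 1/3; Nieves 2/45; Octavio 2/15; Valentina 2/45; Ximena 2/15; Yago 2/15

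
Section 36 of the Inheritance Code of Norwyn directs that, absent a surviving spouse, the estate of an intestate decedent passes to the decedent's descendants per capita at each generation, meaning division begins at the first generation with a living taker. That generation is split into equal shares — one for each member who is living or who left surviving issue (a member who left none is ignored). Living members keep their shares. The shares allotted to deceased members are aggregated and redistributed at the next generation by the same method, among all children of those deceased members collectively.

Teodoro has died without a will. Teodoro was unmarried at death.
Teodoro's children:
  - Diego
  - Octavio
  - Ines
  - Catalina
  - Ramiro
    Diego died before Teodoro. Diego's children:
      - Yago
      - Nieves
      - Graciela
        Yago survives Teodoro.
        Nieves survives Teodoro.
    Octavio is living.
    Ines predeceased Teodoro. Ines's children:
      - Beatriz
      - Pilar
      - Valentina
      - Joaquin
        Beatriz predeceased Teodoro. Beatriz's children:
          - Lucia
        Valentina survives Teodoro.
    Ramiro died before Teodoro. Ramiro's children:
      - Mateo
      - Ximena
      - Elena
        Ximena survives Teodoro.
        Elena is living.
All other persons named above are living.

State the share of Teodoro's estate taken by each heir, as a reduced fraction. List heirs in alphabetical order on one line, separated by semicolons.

Catalina 1/5; Elena 3/50; Graciela 3/50; Joaquin 3/50; Lucia 3/50; Mateo 3/50; Nieves 3/50; Octavio 1/5; Pilar 3/50; Valentina 3/50; Ximena 3/50; Yago 3/50

There is no surviving spouse, so the entire estate passes to Teodoro's descendants per capita at each generation.
At generation 1 (Diego, Octavio, Ines, Catalina, Ramiro) there are 5 shares of (1)/5 = 1/5 each.
Living: Octavio and Catalina — each takes 1/5.
Deceased: Diego, Ines, and Ramiro. Their combined 3/5 is pooled and carried to generation 2.
At generation 2 (Yago, Nieves, Graciela, Beatriz, Pilar, Valentina, Joaquin, Mateo, Ximena, Elena) there are 10 shares of (3/5)/10 = 3/50 each.
Living: Yago, Nieves, Graciela, Pilar, Valentina, Joaquin, Mateo, Ximena, and Elena — each takes 3/50.
Deceased: Beatriz. That 3/50 share is carried to generation 3.
At generation 3 (Lucia) there are 1 shares of (3/50)/1 = 3/50 each.
Living: Lucia — each takes 3/50.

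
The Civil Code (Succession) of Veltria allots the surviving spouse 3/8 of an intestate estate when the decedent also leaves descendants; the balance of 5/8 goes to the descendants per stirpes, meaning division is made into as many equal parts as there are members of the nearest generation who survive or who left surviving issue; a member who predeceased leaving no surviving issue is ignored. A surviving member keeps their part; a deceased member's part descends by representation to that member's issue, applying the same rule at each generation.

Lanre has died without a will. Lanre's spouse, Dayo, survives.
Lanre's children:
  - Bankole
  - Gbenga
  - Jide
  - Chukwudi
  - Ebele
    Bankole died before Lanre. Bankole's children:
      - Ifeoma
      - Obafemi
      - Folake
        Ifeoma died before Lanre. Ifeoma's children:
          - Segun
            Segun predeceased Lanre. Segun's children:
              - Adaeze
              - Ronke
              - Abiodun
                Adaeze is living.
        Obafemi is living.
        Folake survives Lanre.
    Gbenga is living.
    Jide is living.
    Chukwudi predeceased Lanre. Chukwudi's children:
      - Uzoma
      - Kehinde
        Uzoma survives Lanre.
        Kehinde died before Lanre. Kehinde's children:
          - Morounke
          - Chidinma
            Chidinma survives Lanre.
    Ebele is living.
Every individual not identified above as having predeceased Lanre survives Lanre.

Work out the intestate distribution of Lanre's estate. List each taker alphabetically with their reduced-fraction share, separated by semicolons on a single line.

Dayo, as surviving spouse, takes 3/8.
The remaining 5/8 passes to Lanre's descendants per stirpes.
The 5/8 is divided into 5 equal shares of 1/8 among Bankole, Gbenga, Jide, Chukwudi, Ebele.
Bankole predeceased; the 1/8 allotted to Bankole's branch passes to Bankole's issue by representation.
The 1/8 is divided into 3 equal shares of 1/24 among Ifeoma, Obafemi, Folake.
Ifeoma predeceased; the 1/24 allotted to Ifeoma's branch passes to Ifeoma's issue by representation.
Segun's line is the sole branch at this level, so the full 1/24 passes to Segun's issue by representation.
The 1/24 is divided into 3 equal shares of 1/72 among Adaeze, Ronke, Abiodun.
Adaeze is living and takes 1/72.
Ronke is living and takes 1/72.
Abiodun is living and takes 1/72.
Obafemi is living and takes 1/24.
Folake is living and takes 1/24.
Gbenga is living and takes 1/8.
Jide is living and takes 1/8.
Chukwudi predeceased; the 1/8 allotted to Chukwudi's branch passes to Chukwudi's issue by representation.
The 1/8 is divided into 2 equal shares of 1/16 among Uzoma, Kehinde.
Uzoma is living and takes 1/16.
Kehinde predeceased; the 1/16 allotted to Kehinde's branch passes to Kehinde's issue by representation.
The 1/16 is divided into 2 equal shares of 1/32 among Morounke, Chidinma.
Morounke is living and takes 1/32.
Chidinma is living and takes 1/32.
Ebele is living and takes 1/8.

Abiodun 1/72; Adaeze 1/72; Chidinma 1/32; Dayo 3/8; Ebele 1/8; Folake 1/24; Gbenga 1/8; Jide 1/8; Morounke 1/32; Obafemi 1/24; Ronke 1/72; Uzoma 1/16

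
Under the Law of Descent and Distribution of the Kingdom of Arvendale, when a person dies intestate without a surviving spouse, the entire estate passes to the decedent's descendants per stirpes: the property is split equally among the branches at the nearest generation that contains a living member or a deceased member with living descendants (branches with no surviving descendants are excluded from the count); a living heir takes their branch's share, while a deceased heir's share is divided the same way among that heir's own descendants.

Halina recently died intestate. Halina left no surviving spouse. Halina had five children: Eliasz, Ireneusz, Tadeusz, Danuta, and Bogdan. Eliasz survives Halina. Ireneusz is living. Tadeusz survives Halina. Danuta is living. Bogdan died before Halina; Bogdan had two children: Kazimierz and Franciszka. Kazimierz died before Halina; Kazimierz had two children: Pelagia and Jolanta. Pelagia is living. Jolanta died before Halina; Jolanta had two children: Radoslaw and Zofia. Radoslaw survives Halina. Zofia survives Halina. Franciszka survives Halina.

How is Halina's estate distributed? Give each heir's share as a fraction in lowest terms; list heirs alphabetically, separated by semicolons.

Danuta 1/5; Eliasz 1/5; Franciszka 1/10; Ireneusz 1/5; Pelagia 1/20; Radoslaw 1/40; Tadeusz 1/5; Zofia 1/40

There is no surviving spouse, so the entire estate passes to Halina's descendants per stirpes.
The estate is divided into 5 equal shares of 1/5 among Eliasz, Ireneusz, Tadeusz, Danuta, Bogdan.
Eliasz is living and takes 1/5.
Ireneusz is living and takes 1/5.
Tadeusz is living and takes 1/5.
Danuta is living and takes 1/5.
Bogdan predeceased; the 1/5 allotted to Bogdan's branch passes to Bogdan's issue by representation.
The 1/5 is divided into 2 equal shares of 1/10 among Kazimierz, Franciszka.
Kazimierz predeceased; the 1/10 allotted to Kazimierz's branch passes to Kazimierz's issue by representation.
The 1/10 is divided into 2 equal shares of 1/20 among Pelagia, Jolanta.
Pelagia is living and takes 1/20.
Jolanta predeceased; the 1/20 allotted to Jolanta's branch passes to Jolanta's issue by representation.
The 1/20 is divided into 2 equal shares of 1/40 among Radoslaw, Zofia.
Radoslaw is living and takes 1/40.
Zofia is living and takes 1/40.
Franciszka is living and takes 1/10.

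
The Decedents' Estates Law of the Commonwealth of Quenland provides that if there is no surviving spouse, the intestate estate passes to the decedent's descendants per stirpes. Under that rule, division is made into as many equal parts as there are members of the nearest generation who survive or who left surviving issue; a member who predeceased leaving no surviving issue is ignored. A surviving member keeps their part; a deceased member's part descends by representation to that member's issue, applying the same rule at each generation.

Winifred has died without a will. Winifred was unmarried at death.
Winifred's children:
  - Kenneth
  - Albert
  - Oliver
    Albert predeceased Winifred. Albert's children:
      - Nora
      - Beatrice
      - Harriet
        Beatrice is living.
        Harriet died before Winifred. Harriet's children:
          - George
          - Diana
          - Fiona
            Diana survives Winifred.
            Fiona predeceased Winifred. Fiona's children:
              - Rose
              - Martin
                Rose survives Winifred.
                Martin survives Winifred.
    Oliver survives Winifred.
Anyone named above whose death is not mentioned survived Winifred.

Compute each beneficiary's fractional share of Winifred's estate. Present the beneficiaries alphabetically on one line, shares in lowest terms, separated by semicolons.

There is no surviving spouse, so the entire estate passes to Winifred's descendants per stirpes.
The estate is divided into 3 equal shares of 1/3 among Kenneth, Albert, Oliver.
Kenneth is living and takes 1/3.
Albert predeceased; the 1/3 allotted to Albert's branch passes to Albert's issue by representation.
The 1/3 is divided into 3 equal shares of 1/9 among Nora, Beatrice, Harriet.
Nora is living and takes 1/9.
Beatrice is living and takes 1/9.
Harriet predeceased; the 1/9 allotted to Harriet's branch passes to Harriet's issue by representation.
The 1/9 is divided into 3 equal shares of 1/27 among George, Diana, Fiona.
George is living and takes 1/27.
Diana is living and takes 1/27.
Fiona predeceased; the 1/27 allotted to Fiona's branch passes to Fiona's issue by representation.
The 1/27 is divided into 2 equal shares of 1/54 among Rose, Martin.
Rose is living and takes 1/54.
Martin is living and takes 1/54.
Oliver is living and takes 1/3.

Beatrice 1/9; Diana 1/27; George 1/27; Kenneth 1/3; Martin 1/54; Nora 1/9; Oliver 1/3; Rose 1/54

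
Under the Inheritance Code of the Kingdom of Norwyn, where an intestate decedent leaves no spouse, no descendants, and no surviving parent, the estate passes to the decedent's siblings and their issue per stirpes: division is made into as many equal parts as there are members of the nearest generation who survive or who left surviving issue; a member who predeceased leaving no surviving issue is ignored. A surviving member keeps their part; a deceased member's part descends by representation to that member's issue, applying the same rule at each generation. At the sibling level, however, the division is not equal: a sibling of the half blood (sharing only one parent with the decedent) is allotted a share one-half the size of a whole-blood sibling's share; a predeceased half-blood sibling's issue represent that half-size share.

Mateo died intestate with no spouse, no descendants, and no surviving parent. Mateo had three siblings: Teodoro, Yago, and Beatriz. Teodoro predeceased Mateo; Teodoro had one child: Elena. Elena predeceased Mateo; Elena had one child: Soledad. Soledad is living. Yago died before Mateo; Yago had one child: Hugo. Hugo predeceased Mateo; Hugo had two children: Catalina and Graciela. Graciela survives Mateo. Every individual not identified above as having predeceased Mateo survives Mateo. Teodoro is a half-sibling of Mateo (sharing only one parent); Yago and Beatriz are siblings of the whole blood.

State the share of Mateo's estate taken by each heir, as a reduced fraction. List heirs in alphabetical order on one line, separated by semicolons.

No spouse, descendants, or parent survives, so the estate passes to Mateo's siblings per stirpes.
Half-blood siblings count for one-half the weight of whole-blood siblings at the initial division.
Dividing 1 in proportion to weights (total weight 5/2): Teodoro (weight 1/2) → 1/5; Yago (weight 1) → 2/5; Beatriz (weight 1) → 2/5.
Teodoro predeceased; the 1/5 allotted to Teodoro's branch passes to Teodoro's issue by representation.
Elena's line is the sole branch at this level, so the full 1/5 passes to Elena's issue by representation.
Soledad is the sole taker at this level and receives the full 1/5.
Yago predeceased; the 2/5 allotted to Yago's branch passes to Yago's issue by representation.
Hugo's line is the sole branch at this level, so the full 2/5 passes to Hugo's issue by representation.
The 2/5 is divided into 2 equal shares of 1/5 among Catalina, Graciela.
Catalina is living and takes 1/5.
Graciela is living and takes 1/5.
Beatriz is living and takes 2/5.

Beatriz 2/5; Catalina 1/5; Graciela 1/5; Soledad 1/5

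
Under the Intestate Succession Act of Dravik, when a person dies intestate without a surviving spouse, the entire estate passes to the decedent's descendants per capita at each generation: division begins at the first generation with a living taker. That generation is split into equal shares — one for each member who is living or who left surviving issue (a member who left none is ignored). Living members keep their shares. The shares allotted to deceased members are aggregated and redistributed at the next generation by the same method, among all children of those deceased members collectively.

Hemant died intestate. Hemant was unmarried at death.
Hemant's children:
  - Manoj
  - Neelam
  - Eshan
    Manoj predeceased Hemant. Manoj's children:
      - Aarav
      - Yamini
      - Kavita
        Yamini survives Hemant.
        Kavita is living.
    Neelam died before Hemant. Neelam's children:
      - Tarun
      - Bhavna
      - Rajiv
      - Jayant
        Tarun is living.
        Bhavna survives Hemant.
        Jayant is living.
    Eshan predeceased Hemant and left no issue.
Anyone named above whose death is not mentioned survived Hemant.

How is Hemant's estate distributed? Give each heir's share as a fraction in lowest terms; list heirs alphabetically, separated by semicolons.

There is no surviving spouse, so the entire estate passes to Hemant's descendants per capita at each generation.
No one at generation 1 (Manoj, Neelam) is living; moving to the next generation.
At generation 2 (Aarav, Yamini, Kavita, Tarun, Bhavna, Rajiv, Jayant) there are 7 shares of (1)/7 = 1/7 each.
Living: Aarav, Yamini, Kavita, Tarun, Bhavna, Rajiv, and Jayant — each takes 1/7.

Aarav 1/7; Bhavna 1/7; Jayant 1/7; Kavita 1/7; Rajiv 1/7; Tarun 1/7; Yamini 1/7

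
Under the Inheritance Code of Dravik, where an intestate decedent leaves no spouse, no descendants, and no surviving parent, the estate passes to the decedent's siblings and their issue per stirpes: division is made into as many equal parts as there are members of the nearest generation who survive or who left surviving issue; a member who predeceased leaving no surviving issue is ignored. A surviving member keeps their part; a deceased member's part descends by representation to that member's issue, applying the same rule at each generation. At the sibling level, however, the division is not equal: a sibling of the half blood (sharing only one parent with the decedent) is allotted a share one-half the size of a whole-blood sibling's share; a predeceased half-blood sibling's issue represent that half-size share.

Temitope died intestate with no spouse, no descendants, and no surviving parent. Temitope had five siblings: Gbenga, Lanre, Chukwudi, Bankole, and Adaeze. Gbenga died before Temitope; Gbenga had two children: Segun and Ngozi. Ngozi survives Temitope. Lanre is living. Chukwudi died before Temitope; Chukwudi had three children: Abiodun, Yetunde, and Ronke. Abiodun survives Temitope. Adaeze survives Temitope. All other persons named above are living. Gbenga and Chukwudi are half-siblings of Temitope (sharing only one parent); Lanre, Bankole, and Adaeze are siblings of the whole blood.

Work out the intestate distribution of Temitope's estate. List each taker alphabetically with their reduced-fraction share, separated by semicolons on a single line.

No spouse, descendants, or parent survives, so the estate passes to Temitope's siblings per stirpes.
Half-blood siblings count for one-half the weight of whole-blood siblings at the initial division.
Dividing 1 in proportion to weights (total weight 4): Gbenga (weight 1/2) → 1/8; Lanre (weight 1) → 1/4; Chukwudi (weight 1/2) → 1/8; Bankole (weight 1) → 1/4; Adaeze (weight 1) → 1/4.
Gbenga predeceased; the 1/8 allotted to Gbenga's branch passes to Gbenga's issue by representation.
The 1/8 is divided into 2 equal shares of 1/16 among Segun, Ngozi.
Segun is living and takes 1/16.
Ngozi is living and takes 1/16.
Lanre is living and takes 1/4.
Chukwudi predeceased; the 1/8 allotted to Chukwudi's branch passes to Chukwudi's issue by representation.
The 1/8 is divided into 3 equal shares of 1/24 among Abiodun, Yetunde, Ronke.
Abiodun is living and takes 1/24.
Yetunde is living and takes 1/24.
Ronke is living and takes 1/24.
Bankole is living and takes 1/4.
Adaeze is living and takes 1/4.

Abiodun 1/24; Adaeze 1/4; Bankole 1/4; Lanre 1/4; Ngozi 1/16; Ronke 1/24; Segun 1/16; Yetunde 1/24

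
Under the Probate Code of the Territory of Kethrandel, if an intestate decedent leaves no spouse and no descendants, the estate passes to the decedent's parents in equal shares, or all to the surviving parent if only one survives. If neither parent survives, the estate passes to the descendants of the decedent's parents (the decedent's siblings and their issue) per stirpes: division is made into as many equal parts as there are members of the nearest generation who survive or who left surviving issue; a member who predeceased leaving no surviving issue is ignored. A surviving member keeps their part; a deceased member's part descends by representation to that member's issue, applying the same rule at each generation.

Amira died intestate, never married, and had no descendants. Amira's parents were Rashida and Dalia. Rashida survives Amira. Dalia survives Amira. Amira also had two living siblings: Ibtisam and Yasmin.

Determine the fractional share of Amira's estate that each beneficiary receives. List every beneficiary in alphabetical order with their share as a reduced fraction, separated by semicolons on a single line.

Dalia 1/2; Rashida 1/2

Both parents survive, so Rashida and Dalia each take 1/2. The siblings take nothing because a surviving parent has priority.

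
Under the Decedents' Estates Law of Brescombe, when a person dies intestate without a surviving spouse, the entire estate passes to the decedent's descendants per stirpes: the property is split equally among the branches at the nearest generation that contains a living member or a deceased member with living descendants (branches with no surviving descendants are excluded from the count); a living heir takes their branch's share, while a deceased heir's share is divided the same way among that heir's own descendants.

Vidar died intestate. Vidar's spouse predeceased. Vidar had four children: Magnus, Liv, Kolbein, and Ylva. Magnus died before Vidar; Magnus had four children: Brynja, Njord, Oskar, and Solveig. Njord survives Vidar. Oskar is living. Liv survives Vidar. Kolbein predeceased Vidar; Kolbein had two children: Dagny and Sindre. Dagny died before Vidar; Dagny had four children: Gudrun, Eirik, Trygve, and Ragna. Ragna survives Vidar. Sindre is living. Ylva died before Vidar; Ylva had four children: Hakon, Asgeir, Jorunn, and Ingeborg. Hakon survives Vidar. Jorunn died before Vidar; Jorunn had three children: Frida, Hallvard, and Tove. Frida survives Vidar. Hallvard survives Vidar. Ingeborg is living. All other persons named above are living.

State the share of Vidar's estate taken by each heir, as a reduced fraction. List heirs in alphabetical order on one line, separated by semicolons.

There is no surviving spouse, so the entire estate passes to Vidar's descendants per stirpes.
The estate is divided into 4 equal shares of 1/4 among Magnus, Liv, Kolbein, Ylva.
Magnus predeceased; the 1/4 allotted to Magnus's branch passes to Magnus's issue by representation.
The 1/4 is divided into 4 equal shares of 1/16 among Brynja, Njord, Oskar, Solveig.
Brynja is living and takes 1/16.
Njord is living and takes 1/16.
Oskar is living and takes 1/16.
Solveig is living and takes 1/16.
Liv is living and takes 1/4.
Kolbein predeceased; the 1/4 allotted to Kolbein's branch passes to Kolbein's issue by representation.
The 1/4 is divided into 2 equal shares of 1/8 among Dagny, Sindre.
Dagny predeceased; the 1/8 allotted to Dagny's branch passes to Dagny's issue by representation.
The 1/8 is divided into 4 equal shares of 1/32 among Gudrun, Eirik, Trygve, Ragna.
Gudrun is living and takes 1/32.
Eirik is living and takes 1/32.
Trygve is living and takes 1/32.
Ragna is living and takes 1/32.
Sindre is living and takes 1/8.
Ylva predeceased; the 1/4 allotted to Ylva's branch passes to Ylva's issue by representation.
The 1/4 is divided into 4 equal shares of 1/16 among Hakon, Asgeir, Jorunn, Ingeborg.
Hakon is living and takes 1/16.
Asgeir is living and takes 1/16.
Jorunn predeceased; the 1/16 allotted to Jorunn's branch passes to Jorunn's issue by representation.
The 1/16 is divided into 3 equal shares of 1/48 among Frida, Hallvard, Tove.
Frida is living and takes 1/48.
Hallvard is living and takes 1/48.
Tove is living and takes 1/48.
Ingeborg is living and takes 1/16.

Asgeir 1/16; Brynja 1/16; Eirik 1/32; Frida 1/48; Gudrun 1/32; Hakon 1/16; Hallvard 1/48; Ingeborg 1/16; Liv 1/4; Njord 1/16; Oskar 1/16; Ragna 1/32; Sindre 1/8; Solveig 1/16; Tove 1/48; Trygve 1/32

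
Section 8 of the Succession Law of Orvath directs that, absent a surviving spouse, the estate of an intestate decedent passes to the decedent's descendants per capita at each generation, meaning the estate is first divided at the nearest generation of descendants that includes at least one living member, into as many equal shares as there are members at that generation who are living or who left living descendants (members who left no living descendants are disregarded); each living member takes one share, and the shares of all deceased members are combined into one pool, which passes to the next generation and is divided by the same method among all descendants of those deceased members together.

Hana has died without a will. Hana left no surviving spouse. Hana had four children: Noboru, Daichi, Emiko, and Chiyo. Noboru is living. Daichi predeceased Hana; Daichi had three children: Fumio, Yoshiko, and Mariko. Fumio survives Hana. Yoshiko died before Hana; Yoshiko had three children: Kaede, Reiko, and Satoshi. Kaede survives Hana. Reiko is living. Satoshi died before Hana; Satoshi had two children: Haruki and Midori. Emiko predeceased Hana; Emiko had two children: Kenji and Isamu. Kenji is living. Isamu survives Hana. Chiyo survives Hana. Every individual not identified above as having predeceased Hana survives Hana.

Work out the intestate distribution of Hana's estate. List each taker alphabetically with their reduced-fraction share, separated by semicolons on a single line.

There is no surviving spouse, so the entire estate passes to Hana's descendants per capita at each generation.
At generation 1 (Noboru, Daichi, Emiko, Chiyo) there are 4 shares of (1)/4 = 1/4 each.
Living: Noboru and Chiyo — each takes 1/4.
Deceased: Daichi and Emiko. Their combined 1/2 is pooled and carried to generation 2.
At generation 2 (Fumio, Yoshiko, Mariko, Kenji, Isamu) there are 5 shares of (1/2)/5 = 1/10 each.
Living: Fumio, Mariko, Kenji, and Isamu — each takes 1/10.
Deceased: Yoshiko. That 1/10 share is carried to generation 3.
At generation 3 (Kaede, Reiko, Satoshi) there are 3 shares of (1/10)/3 = 1/30 each.
Living: Kaede and Reiko — each takes 1/30.
Deceased: Satoshi. That 1/30 share is carried to generation 4.
At generation 4 (Haruki, Midori) there are 2 shares of (1/30)/2 = 1/60 each.
Living: Haruki and Midori — each takes 1/60.

Chiyo 1/4; Fumio 1/10; Haruki 1/60; Isamu 1/10; Kaede 1/30; Kenji 1/10; Mariko 1/10; Midori 1/60; Noboru 1/4; Reiko 1/30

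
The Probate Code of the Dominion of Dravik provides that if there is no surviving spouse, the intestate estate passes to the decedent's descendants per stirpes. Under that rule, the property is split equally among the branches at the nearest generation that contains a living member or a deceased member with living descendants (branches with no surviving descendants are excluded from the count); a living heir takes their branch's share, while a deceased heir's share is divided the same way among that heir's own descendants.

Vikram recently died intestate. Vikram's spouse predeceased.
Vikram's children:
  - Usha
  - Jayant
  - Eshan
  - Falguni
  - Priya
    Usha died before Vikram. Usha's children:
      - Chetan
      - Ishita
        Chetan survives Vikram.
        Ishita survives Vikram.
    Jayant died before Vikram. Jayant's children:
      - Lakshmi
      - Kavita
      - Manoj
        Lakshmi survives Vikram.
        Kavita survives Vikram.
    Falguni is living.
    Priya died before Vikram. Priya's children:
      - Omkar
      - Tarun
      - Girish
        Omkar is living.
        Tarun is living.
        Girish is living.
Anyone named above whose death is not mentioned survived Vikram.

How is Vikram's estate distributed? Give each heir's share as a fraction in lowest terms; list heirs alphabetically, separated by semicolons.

Chetan 1/10; Eshan 1/5; Falguni 1/5; Girish 1/15; Ishita 1/10; Kavita 1/15; Lakshmi 1/15; Manoj 1/15; Omkar 1/15; Tarun 1/15

There is no surviving spouse, so the entire estate passes to Vikram's descendants per stirpes.
The estate is divided into 5 equal shares of 1/5 among Usha, Jayant, Eshan, Falguni, Priya.
Usha predeceased; the 1/5 allotted to Usha's branch passes to Usha's issue by representation.
The 1/5 is divided into 2 equal shares of 1/10 among Chetan, Ishita.
Chetan is living and takes 1/10.
Ishita is living and takes 1/10.
Jayant predeceased; the 1/5 allotted to Jayant's branch passes to Jayant's issue by representation.
The 1/5 is divided into 3 equal shares of 1/15 among Lakshmi, Kavita, Manoj.
Lakshmi is living and takes 1/15.
Kavita is living and takes 1/15.
Manoj is living and takes 1/15.
Eshan is living and takes 1/5.
Falguni is living and takes 1/5.
Priya predeceased; the 1/5 allotted to Priya's branch passes to Priya's issue by representation.
The 1/5 is divided into 3 equal shares of 1/15 among Omkar, Tarun, Girish.
Omkar is living and takes 1/15.
Tarun is living and takes 1/15.
Girish is living and takes 1/15.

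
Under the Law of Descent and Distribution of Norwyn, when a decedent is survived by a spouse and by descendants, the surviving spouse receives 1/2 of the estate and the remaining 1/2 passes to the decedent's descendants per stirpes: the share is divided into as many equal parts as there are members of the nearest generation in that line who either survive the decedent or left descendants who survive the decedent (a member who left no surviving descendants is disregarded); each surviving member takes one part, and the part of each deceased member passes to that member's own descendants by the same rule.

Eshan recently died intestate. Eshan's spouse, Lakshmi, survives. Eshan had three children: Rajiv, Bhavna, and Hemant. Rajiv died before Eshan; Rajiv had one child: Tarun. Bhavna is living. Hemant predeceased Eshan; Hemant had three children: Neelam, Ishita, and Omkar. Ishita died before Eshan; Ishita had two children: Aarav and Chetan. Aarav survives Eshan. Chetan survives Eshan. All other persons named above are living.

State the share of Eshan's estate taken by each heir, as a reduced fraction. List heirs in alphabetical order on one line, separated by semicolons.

Lakshmi, as surviving spouse, takes 1/2.
The remaining 1/2 passes to Eshan's descendants per stirpes.
The 1/2 is divided into 3 equal shares of 1/6 among Rajiv, Bhavna, Hemant.
Rajiv predeceased; the 1/6 allotted to Rajiv's branch passes to Rajiv's issue by representation.
Tarun is the sole taker at this level and receives the full 1/6.
Bhavna is living and takes 1/6.
Hemant predeceased; the 1/6 allotted to Hemant's branch passes to Hemant's issue by representation.
The 1/6 is divided into 3 equal shares of 1/18 among Neelam, Ishita, Omkar.
Neelam is living and takes 1/18.
Ishita predeceased; the 1/18 allotted to Ishita's branch passes to Ishita's issue by representation.
The 1/18 is divided into 2 equal shares of 1/36 among Aarav, Chetan.
Aarav is living and takes 1/36.
Chetan is living and takes 1/36.
Omkar is living and takes 1/18.

Aarav 1/36; Bhavna 1/6; Chetan 1/36; Lakshmi 1/2; Neelam 1/18; Omkar 1/18; Tarun 1/6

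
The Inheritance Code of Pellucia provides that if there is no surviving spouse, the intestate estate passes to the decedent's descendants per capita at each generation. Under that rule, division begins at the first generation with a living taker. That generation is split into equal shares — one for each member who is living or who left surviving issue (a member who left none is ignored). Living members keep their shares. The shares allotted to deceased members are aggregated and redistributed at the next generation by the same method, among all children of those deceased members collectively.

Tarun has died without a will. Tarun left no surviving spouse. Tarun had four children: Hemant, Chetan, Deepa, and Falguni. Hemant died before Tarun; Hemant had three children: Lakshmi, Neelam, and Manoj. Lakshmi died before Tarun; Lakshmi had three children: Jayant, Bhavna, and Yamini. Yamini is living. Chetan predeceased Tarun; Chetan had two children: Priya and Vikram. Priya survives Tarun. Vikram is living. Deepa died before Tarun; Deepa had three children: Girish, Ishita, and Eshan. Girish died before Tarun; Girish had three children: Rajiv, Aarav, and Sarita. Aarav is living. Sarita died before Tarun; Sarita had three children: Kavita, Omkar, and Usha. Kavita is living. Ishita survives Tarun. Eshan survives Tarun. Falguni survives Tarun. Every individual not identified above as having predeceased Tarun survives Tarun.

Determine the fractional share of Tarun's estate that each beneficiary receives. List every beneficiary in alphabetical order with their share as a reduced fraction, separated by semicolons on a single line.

There is no surviving spouse, so the entire estate passes to Tarun's descendants per capita at each generation.
At generation 1 (Hemant, Chetan, Deepa, Falguni) there are 4 shares of (1)/4 = 1/4 each.
Living: Falguni — each takes 1/4.
Deceased: Hemant, Chetan, and Deepa. Their combined 3/4 is pooled and carried to generation 2.
At generation 2 (Lakshmi, Neelam, Manoj, Priya, Vikram, Girish, Ishita, Eshan) there are 8 shares of (3/4)/8 = 3/32 each.
Living: Neelam, Manoj, Priya, Vikram, Ishita, and Eshan — each takes 3/32.
Deceased: Lakshmi and Girish. Their combined 3/16 is pooled and carried to generation 3.
At generation 3 (Jayant, Bhavna, Yamini, Rajiv, Aarav, Sarita) there are 6 shares of (3/16)/6 = 1/32 each.
Living: Jayant, Bhavna, Yamini, Rajiv, and Aarav — each takes 1/32.
Deceased: Sarita. That 1/32 share is carried to generation 4.
At generation 4 (Kavita, Omkar, Usha) there are 3 shares of (1/32)/3 = 1/96 each.
Living: Kavita, Omkar, and Usha — each takes 1/96.

Aarav 1/32; Bhavna 1/32; Eshan 3/32; Falguni 1/4; Ishita 3/32; Jayant 1/32; Kavita 1/96; Manoj 3/32; Neelam 3/32; Omkar 1/96; Priya 3/32; Rajiv 1/32; Usha 1/96; Vikram 3/32; Yamini 1/32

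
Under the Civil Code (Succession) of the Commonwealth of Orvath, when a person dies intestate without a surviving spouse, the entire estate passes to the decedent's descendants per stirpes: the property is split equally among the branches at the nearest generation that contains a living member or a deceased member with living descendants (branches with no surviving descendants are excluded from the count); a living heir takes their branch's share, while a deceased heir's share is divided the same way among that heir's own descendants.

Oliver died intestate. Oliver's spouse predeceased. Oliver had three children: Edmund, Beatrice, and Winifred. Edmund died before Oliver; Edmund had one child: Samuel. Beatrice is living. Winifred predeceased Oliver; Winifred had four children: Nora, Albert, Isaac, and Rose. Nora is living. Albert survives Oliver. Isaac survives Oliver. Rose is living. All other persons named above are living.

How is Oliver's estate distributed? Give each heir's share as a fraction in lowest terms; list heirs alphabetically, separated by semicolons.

Albert 1/12; Beatrice 1/3; Isaac 1/12; Nora 1/12; Rose 1/12; Samuel 1/3

There is no surviving spouse, so the entire estate passes to Oliver's descendants per stirpes.
The estate is divided into 3 equal shares of 1/3 among Edmund, Beatrice, Winifred.
Edmund predeceased; the 1/3 allotted to Edmund's branch passes to Edmund's issue by representation.
Samuel is the sole taker at this level and receives the full 1/3.
Beatrice is living and takes 1/3.
Winifred predeceased; the 1/3 allotted to Winifred's branch passes to Winifred's issue by representation.
The 1/3 is divided into 4 equal shares of 1/12 among Nora, Albert, Isaac, Rose.
Nora is living and takes 1/12.
Albert is living and takes 1/12.
Isaac is living and takes 1/12.
Rose is living and takes 1/12.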